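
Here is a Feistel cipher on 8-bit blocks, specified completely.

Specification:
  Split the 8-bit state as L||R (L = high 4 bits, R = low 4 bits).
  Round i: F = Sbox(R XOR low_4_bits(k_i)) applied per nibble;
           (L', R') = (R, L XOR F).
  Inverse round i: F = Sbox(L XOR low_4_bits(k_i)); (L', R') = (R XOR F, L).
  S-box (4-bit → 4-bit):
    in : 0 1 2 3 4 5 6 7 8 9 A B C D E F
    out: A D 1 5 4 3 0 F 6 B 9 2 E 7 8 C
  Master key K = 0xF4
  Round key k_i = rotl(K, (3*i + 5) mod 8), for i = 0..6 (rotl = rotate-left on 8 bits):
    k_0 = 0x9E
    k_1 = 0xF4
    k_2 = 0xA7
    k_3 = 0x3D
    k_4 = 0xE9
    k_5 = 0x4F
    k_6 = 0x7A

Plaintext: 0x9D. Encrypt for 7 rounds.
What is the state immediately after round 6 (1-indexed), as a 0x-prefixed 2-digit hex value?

0xA4

s_0 = plaintext = 0x9D
s_1 = Round(s_0, k_0) = 0xDC
s_2 = Round(s_1, k_1) = 0xCB
s_3 = Round(s_2, k_2) = 0xB2
s_4 = Round(s_3, k_3) = 0x27
s_5 = Round(s_4, k_4) = 0x7A
s_6 = Round(s_5, k_5) = 0xA4
s_7 = Round(s_6, k_6) = 0x42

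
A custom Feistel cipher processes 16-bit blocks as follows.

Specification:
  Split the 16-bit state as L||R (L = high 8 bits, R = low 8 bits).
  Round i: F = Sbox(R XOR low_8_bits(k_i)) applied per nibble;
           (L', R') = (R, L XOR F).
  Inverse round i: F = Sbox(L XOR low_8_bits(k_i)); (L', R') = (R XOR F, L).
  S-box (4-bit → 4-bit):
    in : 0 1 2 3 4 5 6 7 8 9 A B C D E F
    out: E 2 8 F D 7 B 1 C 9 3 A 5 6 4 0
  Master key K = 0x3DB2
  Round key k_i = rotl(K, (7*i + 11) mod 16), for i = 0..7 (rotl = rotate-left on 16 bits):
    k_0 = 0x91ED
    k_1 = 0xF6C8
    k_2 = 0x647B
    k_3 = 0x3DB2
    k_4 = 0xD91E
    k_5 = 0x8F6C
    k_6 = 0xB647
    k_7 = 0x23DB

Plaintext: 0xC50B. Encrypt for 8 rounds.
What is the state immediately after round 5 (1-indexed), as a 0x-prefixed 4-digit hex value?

s_0 = plaintext = 0xC50B
s_1 = Round(s_0, k_0) = 0x0B8E
s_2 = Round(s_1, k_1) = 0x8ED0
s_3 = Round(s_2, k_2) = 0xD0B4
s_4 = Round(s_3, k_3) = 0xB43B
s_5 = Round(s_4, k_4) = 0x3B33
s_6 = Round(s_5, k_5) = 0x334B
s_7 = Round(s_6, k_6) = 0x4BD6
s_8 = Round(s_7, k_7) = 0xD6AD

0x3B33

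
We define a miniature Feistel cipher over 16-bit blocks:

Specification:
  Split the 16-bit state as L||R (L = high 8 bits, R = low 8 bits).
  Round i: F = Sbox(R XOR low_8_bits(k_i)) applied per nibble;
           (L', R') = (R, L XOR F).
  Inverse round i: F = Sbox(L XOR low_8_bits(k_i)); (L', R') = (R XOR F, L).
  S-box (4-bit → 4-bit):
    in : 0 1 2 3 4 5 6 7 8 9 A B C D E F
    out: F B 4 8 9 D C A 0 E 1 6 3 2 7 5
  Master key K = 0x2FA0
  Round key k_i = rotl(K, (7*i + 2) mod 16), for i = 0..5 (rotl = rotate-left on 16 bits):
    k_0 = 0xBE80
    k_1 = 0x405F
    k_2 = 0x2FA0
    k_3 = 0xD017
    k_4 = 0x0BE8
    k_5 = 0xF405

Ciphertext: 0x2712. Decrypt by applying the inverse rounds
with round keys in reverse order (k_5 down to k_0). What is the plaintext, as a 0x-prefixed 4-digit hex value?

0x265F

s_0 = ciphertext = 0x2712
s_1 = InvRound(s_0, k_5) = 0x5627
s_2 = InvRound(s_1, k_4) = 0x4056
s_3 = InvRound(s_2, k_3) = 0x8C40
s_4 = InvRound(s_3, k_2) = 0x038C
s_5 = InvRound(s_4, k_1) = 0x5F03
s_6 = InvRound(s_5, k_0) = 0x265F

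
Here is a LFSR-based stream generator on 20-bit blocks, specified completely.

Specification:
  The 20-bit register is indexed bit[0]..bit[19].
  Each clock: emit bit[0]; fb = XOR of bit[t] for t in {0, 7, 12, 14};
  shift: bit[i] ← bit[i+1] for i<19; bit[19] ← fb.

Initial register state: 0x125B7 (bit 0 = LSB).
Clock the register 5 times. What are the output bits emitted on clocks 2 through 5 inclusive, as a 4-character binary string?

1101

reg_0 = 0x125B7
clock 1: out=1, reg = 0x092DB
clock 2: out=1, reg = 0x8496D
clock 3: out=1, reg = 0x424B6
clock 4: out=0, reg = 0xA125B
clock 5: out=1, reg = 0x5092D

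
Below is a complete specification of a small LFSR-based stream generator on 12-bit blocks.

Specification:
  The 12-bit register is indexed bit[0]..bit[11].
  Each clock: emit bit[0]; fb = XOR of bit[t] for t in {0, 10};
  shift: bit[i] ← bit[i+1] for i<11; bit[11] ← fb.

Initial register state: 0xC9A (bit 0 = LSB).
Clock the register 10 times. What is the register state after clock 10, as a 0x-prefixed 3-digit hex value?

0x0B7

reg_0 = 0xC9A
clock 1: out=0, reg = 0xE4D
clock 2: out=1, reg = 0x726
clock 3: out=0, reg = 0xB93
clock 4: out=1, reg = 0xDC9
clock 5: out=1, reg = 0x6E4
clock 6: out=0, reg = 0xB72
clock 7: out=0, reg = 0x5B9
clock 8: out=1, reg = 0x2DC
clock 9: out=0, reg = 0x16E
clock 10: out=0, reg = 0x0B7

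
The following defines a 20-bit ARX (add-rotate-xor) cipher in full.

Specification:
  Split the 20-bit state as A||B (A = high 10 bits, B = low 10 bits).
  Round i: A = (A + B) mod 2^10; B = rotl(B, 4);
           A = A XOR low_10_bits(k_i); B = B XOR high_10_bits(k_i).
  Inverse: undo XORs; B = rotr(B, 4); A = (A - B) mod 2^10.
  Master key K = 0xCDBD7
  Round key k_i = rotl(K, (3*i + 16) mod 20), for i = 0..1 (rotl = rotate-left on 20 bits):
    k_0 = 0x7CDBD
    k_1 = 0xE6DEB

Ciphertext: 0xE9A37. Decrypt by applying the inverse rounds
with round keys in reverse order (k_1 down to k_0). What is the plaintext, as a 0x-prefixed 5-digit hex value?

s_0 = ciphertext = 0xE9A37
s_1 = InvRound(s_0, k_1) = 0xCCF1A
s_2 = InvRound(s_1, k_0) = 0x0826E

0x0826E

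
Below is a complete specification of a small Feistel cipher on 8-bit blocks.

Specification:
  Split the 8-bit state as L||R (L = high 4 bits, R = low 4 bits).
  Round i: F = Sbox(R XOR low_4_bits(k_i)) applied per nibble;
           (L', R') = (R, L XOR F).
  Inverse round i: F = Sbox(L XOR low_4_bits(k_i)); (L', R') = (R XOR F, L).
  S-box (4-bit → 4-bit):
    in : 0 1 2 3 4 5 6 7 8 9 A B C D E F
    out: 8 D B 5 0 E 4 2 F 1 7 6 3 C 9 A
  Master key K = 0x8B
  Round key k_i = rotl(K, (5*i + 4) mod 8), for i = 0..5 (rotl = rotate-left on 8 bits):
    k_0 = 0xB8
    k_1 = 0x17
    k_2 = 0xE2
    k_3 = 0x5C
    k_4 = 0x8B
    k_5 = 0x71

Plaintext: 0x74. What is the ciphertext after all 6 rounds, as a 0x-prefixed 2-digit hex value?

0x5D

s_0 = plaintext = 0x74
s_1 = Round(s_0, k_0) = 0x44
s_2 = Round(s_1, k_1) = 0x41
s_3 = Round(s_2, k_2) = 0x11
s_4 = Round(s_3, k_3) = 0x1D
s_5 = Round(s_4, k_4) = 0xD5
s_6 = Round(s_5, k_5) = 0x5D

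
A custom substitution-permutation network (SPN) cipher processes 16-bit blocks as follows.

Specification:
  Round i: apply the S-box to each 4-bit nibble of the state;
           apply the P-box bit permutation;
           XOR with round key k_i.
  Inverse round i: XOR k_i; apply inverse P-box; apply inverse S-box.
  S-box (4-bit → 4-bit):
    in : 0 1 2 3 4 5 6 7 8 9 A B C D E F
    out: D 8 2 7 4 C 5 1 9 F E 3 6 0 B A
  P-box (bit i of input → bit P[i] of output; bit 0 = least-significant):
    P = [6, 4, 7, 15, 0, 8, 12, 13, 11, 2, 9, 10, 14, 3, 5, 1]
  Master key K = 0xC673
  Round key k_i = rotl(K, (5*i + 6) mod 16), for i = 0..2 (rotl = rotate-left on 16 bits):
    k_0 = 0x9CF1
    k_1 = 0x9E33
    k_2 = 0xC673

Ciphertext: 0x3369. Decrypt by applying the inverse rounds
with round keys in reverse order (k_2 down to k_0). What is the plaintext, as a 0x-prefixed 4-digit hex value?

s_0 = ciphertext = 0x3369
s_1 = InvRound(s_0, k_2) = 0xE1AF
s_2 = InvRound(s_1, k_1) = 0xB9AC
s_3 = InvRound(s_2, k_0) = 0x2FEB

0x2FEB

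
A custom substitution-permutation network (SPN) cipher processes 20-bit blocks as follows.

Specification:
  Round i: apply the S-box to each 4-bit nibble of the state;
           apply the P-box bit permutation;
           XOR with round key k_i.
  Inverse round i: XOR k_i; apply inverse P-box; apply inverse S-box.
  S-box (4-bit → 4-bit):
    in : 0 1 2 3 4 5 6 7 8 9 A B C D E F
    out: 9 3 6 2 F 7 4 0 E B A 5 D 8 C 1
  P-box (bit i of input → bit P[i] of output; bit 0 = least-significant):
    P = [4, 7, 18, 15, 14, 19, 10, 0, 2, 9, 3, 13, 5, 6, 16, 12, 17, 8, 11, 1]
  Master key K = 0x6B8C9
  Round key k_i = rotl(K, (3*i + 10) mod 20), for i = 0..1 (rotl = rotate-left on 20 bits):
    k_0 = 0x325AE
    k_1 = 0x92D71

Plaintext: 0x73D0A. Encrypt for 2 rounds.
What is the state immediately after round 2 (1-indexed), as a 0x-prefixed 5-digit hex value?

s_0 = plaintext = 0x73D0A
s_1 = Round(s_0, k_0) = 0x3C56F
s_2 = Round(s_1, k_1) = 0x83A4D

0x83A4D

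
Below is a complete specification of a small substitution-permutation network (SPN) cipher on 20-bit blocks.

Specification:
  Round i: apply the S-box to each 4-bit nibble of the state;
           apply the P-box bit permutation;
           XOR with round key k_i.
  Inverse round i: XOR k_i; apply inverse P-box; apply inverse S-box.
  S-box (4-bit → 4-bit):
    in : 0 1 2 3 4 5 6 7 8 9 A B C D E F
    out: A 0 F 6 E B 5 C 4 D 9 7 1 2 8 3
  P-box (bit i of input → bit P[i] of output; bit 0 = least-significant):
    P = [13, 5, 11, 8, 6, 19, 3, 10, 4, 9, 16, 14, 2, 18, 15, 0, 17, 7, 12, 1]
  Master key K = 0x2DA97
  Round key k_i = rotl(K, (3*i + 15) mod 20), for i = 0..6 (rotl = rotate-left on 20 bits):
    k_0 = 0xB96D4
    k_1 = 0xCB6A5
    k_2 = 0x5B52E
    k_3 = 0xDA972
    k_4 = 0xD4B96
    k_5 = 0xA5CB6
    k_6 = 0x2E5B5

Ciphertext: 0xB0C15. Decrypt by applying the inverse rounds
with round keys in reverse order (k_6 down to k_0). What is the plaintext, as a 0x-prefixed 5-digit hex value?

s_0 = ciphertext = 0xB0C15
s_1 = InvRound(s_0, k_6) = 0xD87D2
s_2 = InvRound(s_1, k_5) = 0x6B4C4
s_3 = InvRound(s_2, k_4) = 0x98259
s_4 = InvRound(s_3, k_3) = 0xE0D82
s_5 = InvRound(s_4, k_2) = 0xB683B
s_6 = InvRound(s_5, k_1) = 0x2B278
s_7 = InvRound(s_6, k_0) = 0xDC84F

0xDC84F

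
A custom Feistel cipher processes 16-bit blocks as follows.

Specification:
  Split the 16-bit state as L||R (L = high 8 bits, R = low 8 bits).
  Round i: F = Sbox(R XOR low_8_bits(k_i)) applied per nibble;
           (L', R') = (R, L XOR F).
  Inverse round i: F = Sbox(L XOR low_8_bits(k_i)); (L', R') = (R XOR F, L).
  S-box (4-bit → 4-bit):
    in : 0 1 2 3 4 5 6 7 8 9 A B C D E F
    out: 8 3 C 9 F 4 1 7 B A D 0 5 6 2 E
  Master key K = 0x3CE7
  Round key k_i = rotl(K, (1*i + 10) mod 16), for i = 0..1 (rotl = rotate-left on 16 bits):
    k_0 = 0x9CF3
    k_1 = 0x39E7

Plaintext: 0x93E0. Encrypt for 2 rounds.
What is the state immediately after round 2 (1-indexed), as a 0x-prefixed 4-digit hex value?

0xAA16

s_0 = plaintext = 0x93E0
s_1 = Round(s_0, k_0) = 0xE0AA
s_2 = Round(s_1, k_1) = 0xAA16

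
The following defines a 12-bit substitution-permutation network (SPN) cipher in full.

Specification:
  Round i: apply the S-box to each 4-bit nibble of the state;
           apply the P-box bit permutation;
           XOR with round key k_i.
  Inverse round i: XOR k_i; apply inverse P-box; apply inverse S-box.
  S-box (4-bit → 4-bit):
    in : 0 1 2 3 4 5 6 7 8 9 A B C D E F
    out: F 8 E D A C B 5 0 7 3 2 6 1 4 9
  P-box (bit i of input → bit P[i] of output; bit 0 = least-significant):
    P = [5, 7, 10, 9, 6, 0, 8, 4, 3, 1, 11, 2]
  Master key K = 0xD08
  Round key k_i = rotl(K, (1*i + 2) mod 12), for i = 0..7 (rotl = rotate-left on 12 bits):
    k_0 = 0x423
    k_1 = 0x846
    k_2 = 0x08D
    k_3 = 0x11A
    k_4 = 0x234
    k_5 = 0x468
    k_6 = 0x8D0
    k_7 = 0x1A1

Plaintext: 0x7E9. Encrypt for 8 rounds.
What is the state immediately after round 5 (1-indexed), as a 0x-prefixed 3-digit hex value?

0x51B

s_0 = plaintext = 0x7E9
s_1 = Round(s_0, k_0) = 0x98B
s_2 = Round(s_1, k_1) = 0x0CC
s_3 = Round(s_2, k_2) = 0xD02
s_4 = Round(s_3, k_3) = 0x6C3
s_5 = Round(s_4, k_4) = 0x51B
s_6 = Round(s_5, k_5) = 0xCFC
s_7 = Round(s_6, k_6) = 0x402
s_8 = Round(s_7, k_7) = 0x676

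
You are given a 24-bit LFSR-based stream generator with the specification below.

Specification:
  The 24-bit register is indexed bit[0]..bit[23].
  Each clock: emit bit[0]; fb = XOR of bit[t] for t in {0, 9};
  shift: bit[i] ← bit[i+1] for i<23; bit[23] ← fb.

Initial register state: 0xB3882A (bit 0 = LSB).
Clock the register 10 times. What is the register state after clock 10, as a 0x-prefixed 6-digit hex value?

reg_0 = 0xB3882A
clock 1: out=0, reg = 0x59C415
clock 2: out=1, reg = 0xACE20A
clock 3: out=0, reg = 0xD67105
clock 4: out=1, reg = 0xEB3882
clock 5: out=0, reg = 0x759C41
clock 6: out=1, reg = 0xBACE20
clock 7: out=0, reg = 0xDD6710
clock 8: out=0, reg = 0xEEB388
clock 9: out=0, reg = 0xF759C4
clock 10: out=0, reg = 0x7BACE2

0x7BACE2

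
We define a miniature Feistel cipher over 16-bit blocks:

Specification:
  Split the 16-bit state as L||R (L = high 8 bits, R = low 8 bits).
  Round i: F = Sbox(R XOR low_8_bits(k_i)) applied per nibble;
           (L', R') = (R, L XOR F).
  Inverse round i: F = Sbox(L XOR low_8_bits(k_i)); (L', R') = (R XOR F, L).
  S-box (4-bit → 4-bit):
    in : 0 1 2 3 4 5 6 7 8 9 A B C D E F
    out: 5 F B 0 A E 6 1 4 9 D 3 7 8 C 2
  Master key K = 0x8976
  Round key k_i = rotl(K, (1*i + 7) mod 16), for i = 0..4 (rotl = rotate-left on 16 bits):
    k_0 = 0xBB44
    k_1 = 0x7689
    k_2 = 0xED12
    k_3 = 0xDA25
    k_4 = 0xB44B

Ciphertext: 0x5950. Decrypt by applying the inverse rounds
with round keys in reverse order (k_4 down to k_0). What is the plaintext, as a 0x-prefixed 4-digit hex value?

s_0 = ciphertext = 0x5950
s_1 = InvRound(s_0, k_4) = 0xAB59
s_2 = InvRound(s_1, k_3) = 0x15AB
s_3 = InvRound(s_2, k_2) = 0xFA15
s_4 = InvRound(s_3, k_1) = 0x05FA
s_5 = InvRound(s_4, k_0) = 0x5505

0x5505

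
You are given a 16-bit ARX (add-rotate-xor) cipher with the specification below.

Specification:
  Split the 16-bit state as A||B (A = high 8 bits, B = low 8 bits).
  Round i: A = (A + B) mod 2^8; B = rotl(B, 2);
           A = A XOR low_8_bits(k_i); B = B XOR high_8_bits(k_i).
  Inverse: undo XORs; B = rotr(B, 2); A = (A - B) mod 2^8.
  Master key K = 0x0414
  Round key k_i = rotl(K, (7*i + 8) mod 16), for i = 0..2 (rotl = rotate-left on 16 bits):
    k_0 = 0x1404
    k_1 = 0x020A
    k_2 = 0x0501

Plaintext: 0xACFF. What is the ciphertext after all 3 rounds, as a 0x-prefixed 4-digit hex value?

0x3CB3

s_0 = plaintext = 0xACFF
s_1 = Round(s_0, k_0) = 0xAFEB
s_2 = Round(s_1, k_1) = 0x90AD
s_3 = Round(s_2, k_2) = 0x3CB3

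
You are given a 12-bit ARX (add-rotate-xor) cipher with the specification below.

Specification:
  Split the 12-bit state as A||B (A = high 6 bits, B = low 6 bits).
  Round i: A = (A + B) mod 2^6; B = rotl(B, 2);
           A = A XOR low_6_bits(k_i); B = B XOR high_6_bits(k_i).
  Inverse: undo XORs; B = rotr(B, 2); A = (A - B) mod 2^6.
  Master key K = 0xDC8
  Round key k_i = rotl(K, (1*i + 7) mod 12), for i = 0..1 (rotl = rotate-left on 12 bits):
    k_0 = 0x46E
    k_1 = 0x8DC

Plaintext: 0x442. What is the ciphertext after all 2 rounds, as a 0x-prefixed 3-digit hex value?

0x286

s_0 = plaintext = 0x442
s_1 = Round(s_0, k_0) = 0xF59
s_2 = Round(s_1, k_1) = 0x286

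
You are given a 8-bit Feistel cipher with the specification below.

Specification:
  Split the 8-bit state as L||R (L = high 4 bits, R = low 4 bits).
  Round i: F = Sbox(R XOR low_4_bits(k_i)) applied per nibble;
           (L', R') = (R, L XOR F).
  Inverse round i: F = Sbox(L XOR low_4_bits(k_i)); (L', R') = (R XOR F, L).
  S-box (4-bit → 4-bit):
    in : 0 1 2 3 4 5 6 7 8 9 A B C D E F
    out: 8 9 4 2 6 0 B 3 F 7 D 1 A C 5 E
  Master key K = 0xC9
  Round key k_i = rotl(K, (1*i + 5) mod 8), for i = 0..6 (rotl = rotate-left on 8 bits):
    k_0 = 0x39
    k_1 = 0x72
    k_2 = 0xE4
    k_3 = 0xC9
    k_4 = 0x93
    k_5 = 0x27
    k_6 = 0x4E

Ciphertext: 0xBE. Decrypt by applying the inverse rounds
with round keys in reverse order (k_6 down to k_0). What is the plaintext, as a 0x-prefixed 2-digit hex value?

s_0 = ciphertext = 0xBE
s_1 = InvRound(s_0, k_6) = 0xEB
s_2 = InvRound(s_1, k_5) = 0xCE
s_3 = InvRound(s_2, k_4) = 0x0C
s_4 = InvRound(s_3, k_3) = 0xB0
s_5 = InvRound(s_4, k_2) = 0xEB
s_6 = InvRound(s_5, k_1) = 0x1E
s_7 = InvRound(s_6, k_0) = 0x11

0x11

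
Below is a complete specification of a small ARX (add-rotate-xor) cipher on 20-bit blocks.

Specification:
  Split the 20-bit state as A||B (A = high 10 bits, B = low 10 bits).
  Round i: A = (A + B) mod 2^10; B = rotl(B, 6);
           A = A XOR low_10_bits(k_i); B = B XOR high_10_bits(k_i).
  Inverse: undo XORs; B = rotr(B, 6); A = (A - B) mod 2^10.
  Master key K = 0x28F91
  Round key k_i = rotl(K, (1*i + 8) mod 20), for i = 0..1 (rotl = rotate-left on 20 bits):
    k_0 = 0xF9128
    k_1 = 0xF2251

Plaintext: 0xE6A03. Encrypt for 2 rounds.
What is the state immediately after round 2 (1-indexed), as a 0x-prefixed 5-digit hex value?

0x7A2F8

s_0 = plaintext = 0xE6A03
s_1 = Round(s_0, k_0) = 0x2D704
s_2 = Round(s_1, k_1) = 0x7A2F8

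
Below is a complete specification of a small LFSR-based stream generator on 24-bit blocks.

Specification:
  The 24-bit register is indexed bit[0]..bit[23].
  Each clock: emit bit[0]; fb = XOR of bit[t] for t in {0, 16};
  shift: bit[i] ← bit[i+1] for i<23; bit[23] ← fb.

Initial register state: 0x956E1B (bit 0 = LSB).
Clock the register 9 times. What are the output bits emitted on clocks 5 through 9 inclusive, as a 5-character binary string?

reg_0 = 0x956E1B
clock 1: out=1, reg = 0x4AB70D
clock 2: out=1, reg = 0xA55B86
clock 3: out=0, reg = 0xD2ADC3
clock 4: out=1, reg = 0xE956E1
clock 5: out=1, reg = 0x74AB70
clock 6: out=0, reg = 0x3A55B8
clock 7: out=0, reg = 0x1D2ADC
clock 8: out=0, reg = 0x8E956E
clock 9: out=0, reg = 0x474AB7

10000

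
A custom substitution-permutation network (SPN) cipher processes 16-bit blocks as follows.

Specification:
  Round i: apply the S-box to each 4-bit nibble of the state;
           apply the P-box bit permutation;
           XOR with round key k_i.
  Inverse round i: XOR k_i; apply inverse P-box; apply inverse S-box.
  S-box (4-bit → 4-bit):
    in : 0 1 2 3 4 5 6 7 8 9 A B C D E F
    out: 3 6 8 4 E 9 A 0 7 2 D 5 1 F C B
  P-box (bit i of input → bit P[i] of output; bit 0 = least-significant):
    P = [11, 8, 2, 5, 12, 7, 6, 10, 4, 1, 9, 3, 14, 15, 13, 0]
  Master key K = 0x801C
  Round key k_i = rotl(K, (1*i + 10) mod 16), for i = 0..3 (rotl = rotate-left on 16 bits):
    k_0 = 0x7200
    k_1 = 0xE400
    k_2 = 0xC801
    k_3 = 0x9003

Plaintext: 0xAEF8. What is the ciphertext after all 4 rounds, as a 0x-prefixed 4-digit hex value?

s_0 = plaintext = 0xAEF8
s_1 = Round(s_0, k_0) = 0x0D8D
s_2 = Round(s_1, k_1) = 0x3FFE
s_3 = Round(s_2, k_2) = 0xFCBF
s_4 = Round(s_3, k_3) = 0x4972

0x4972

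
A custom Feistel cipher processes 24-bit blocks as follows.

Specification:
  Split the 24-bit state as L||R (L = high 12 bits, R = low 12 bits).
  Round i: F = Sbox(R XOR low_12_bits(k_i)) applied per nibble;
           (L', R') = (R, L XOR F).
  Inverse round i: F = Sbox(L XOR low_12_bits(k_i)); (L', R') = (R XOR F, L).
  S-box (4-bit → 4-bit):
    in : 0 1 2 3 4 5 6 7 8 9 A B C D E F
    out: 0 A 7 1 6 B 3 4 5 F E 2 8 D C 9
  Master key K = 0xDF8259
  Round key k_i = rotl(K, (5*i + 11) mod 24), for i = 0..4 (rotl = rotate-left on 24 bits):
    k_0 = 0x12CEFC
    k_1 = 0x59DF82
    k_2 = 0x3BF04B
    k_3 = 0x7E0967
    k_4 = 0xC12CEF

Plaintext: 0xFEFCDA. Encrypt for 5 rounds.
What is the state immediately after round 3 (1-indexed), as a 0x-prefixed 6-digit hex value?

0x876D81

s_0 = plaintext = 0xFEFCDA
s_1 = Round(s_0, k_0) = 0xCDA89C
s_2 = Round(s_1, k_1) = 0x89C876
s_3 = Round(s_2, k_2) = 0x876D81
s_4 = Round(s_3, k_3) = 0xD81EB5
s_5 = Round(s_4, k_4) = 0xEB5A3F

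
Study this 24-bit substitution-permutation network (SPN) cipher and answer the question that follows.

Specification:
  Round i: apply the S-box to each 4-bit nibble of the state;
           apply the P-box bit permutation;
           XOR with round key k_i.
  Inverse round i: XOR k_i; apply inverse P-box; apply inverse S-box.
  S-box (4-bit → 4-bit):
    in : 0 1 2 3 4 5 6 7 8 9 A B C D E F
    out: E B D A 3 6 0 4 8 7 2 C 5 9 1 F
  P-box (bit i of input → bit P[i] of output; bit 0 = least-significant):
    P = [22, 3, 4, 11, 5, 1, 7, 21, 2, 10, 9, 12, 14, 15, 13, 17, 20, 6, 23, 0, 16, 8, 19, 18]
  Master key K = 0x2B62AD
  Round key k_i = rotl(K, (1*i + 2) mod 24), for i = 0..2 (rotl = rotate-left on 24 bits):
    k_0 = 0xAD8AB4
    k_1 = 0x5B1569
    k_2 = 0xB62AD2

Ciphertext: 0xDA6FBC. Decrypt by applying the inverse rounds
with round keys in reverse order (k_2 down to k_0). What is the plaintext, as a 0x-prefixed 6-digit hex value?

0x006F89

s_0 = ciphertext = 0xDA6FBC
s_1 = InvRound(s_0, k_2) = 0x0AE414
s_2 = InvRound(s_1, k_1) = 0x419DE9
s_3 = InvRound(s_2, k_0) = 0x006F89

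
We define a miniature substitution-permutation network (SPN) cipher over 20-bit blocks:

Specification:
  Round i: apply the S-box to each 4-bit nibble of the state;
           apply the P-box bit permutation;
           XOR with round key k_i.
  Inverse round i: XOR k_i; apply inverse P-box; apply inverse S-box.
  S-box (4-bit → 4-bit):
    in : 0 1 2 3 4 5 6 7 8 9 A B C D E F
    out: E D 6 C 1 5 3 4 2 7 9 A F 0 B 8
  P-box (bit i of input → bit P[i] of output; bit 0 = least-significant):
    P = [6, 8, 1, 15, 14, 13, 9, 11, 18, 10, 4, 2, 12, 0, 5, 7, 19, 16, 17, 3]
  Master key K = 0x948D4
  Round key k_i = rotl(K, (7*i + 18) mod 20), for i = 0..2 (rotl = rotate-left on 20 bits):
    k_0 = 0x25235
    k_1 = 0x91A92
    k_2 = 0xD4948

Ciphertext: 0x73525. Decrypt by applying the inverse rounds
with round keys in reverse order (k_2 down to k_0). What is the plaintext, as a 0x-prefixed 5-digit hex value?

0x30486

s_0 = ciphertext = 0x73525
s_1 = InvRound(s_0, k_2) = 0x19BE4
s_2 = InvRound(s_1, k_1) = 0x473DC
s_3 = InvRound(s_2, k_0) = 0x30486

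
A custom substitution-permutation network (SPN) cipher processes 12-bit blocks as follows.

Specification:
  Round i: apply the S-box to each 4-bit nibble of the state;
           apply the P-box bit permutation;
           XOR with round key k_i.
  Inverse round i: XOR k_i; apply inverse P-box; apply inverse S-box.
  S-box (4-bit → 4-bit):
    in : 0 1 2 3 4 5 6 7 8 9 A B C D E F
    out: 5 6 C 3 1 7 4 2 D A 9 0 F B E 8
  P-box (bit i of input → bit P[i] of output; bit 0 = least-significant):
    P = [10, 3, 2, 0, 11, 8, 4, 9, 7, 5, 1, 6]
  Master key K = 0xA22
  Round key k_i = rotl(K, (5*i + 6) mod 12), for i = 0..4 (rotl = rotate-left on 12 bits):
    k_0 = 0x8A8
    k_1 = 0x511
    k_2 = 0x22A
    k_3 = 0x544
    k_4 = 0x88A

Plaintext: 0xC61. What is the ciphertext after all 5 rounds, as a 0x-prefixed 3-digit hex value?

s_0 = plaintext = 0xC61
s_1 = Round(s_0, k_0) = 0x856
s_2 = Round(s_1, k_1) = 0xCC7
s_3 = Round(s_2, k_2) = 0x9D0
s_4 = Round(s_3, k_3) = 0xA20
s_5 = Round(s_4, k_4) = 0xE5E

0xE5E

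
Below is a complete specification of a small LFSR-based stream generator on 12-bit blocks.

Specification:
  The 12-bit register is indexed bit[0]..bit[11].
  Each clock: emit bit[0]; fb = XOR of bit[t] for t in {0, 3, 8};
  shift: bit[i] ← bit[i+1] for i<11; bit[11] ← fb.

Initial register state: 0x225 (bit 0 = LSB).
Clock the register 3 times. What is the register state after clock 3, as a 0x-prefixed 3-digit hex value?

reg_0 = 0x225
clock 1: out=1, reg = 0x912
clock 2: out=0, reg = 0xC89
clock 3: out=1, reg = 0x644

0x644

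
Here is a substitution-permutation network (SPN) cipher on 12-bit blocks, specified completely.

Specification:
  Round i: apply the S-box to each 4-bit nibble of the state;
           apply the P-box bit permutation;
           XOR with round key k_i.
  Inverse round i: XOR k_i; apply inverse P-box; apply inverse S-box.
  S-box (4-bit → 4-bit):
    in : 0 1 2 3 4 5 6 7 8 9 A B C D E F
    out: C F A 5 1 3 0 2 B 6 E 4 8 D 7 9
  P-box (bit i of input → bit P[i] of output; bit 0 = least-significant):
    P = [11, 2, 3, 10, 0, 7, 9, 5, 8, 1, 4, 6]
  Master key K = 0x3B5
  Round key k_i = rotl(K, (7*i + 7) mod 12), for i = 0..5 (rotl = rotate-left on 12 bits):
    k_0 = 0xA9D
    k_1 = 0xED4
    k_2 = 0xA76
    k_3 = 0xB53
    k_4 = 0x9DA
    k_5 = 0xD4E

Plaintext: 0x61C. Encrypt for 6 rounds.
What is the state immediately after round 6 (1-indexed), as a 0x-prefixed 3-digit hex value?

s_0 = plaintext = 0x61C
s_1 = Round(s_0, k_0) = 0xC3C
s_2 = Round(s_1, k_1) = 0x895
s_3 = Round(s_2, k_2) = 0x1B0
s_4 = Round(s_3, k_3) = 0xC09
s_5 = Round(s_4, k_4) = 0xBB6
s_6 = Round(s_5, k_5) = 0xF5E

0xF5E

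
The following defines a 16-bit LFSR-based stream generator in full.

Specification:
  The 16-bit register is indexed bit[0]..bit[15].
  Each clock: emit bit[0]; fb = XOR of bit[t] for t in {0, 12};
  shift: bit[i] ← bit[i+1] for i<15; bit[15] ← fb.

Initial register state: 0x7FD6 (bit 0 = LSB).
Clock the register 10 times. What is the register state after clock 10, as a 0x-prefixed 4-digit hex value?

0xF05F

reg_0 = 0x7FD6
clock 1: out=0, reg = 0xBFEB
clock 2: out=1, reg = 0x5FF5
clock 3: out=1, reg = 0x2FFA
clock 4: out=0, reg = 0x17FD
clock 5: out=1, reg = 0x0BFE
clock 6: out=0, reg = 0x05FF
clock 7: out=1, reg = 0x82FF
clock 8: out=1, reg = 0xC17F
clock 9: out=1, reg = 0xE0BF
clock 10: out=1, reg = 0xF05F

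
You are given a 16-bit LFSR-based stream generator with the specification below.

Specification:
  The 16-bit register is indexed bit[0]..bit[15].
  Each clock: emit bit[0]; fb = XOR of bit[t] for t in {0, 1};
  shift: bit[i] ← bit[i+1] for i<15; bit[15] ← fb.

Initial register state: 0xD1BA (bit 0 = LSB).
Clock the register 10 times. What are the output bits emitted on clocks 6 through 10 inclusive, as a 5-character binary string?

10110

reg_0 = 0xD1BA
clock 1: out=0, reg = 0xE8DD
clock 2: out=1, reg = 0xF46E
clock 3: out=0, reg = 0xFA37
clock 4: out=1, reg = 0x7D1B
clock 5: out=1, reg = 0x3E8D
clock 6: out=1, reg = 0x9F46
clock 7: out=0, reg = 0xCFA3
clock 8: out=1, reg = 0x67D1
clock 9: out=1, reg = 0xB3E8
clock 10: out=0, reg = 0x59F4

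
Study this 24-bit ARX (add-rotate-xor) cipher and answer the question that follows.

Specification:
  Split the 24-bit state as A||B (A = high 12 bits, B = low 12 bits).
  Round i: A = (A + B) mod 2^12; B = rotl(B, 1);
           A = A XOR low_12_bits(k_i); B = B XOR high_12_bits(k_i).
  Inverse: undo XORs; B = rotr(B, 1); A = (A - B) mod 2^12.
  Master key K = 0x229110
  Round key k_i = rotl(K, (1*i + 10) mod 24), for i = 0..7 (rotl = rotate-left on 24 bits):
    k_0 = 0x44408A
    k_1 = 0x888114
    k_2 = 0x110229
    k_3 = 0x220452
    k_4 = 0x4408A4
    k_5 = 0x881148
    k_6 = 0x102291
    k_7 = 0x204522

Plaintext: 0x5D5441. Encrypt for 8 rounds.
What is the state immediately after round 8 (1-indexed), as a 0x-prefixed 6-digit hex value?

0xDBB140

s_0 = plaintext = 0x5D5441
s_1 = Round(s_0, k_0) = 0xA9CCC6
s_2 = Round(s_1, k_1) = 0x676105
s_3 = Round(s_2, k_2) = 0x55231A
s_4 = Round(s_3, k_3) = 0xC3E414
s_5 = Round(s_4, k_4) = 0x8F6C68
s_6 = Round(s_5, k_5) = 0x416050
s_7 = Round(s_6, k_6) = 0x6F71A2
s_8 = Round(s_7, k_7) = 0xDBB140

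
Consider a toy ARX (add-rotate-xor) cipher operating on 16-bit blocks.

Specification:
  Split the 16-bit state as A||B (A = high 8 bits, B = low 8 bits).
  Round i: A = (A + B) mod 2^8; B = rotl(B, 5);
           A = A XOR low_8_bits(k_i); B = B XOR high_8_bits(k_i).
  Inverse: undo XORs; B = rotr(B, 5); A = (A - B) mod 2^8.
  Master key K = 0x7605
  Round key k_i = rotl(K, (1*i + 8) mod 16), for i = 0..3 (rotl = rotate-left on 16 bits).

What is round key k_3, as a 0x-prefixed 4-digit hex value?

0x2BB0

K = 0x7605
k_0 = rotl(K, (1*0+8) mod 16) = rotl(K, 8) = 0x0576
k_1 = rotl(K, (1*1+8) mod 16) = rotl(K, 9) = 0x0AEC
k_2 = rotl(K, (1*2+8) mod 16) = rotl(K, 10) = 0x15D8
k_3 = rotl(K, (1*3+8) mod 16) = rotl(K, 11) = 0x2BB0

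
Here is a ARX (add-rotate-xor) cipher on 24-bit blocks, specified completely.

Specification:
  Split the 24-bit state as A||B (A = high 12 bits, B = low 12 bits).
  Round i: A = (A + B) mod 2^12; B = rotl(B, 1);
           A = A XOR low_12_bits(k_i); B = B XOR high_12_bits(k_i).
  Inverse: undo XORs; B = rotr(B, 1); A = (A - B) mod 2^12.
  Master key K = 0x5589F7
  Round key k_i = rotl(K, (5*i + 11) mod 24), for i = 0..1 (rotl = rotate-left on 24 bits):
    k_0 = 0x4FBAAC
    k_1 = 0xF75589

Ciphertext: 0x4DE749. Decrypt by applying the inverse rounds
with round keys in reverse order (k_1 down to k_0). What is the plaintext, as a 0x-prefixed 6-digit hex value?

s_0 = ciphertext = 0x4DE749
s_1 = InvRound(s_0, k_1) = 0xD3941E
s_2 = InvRound(s_1, k_0) = 0xF23872

0xF23872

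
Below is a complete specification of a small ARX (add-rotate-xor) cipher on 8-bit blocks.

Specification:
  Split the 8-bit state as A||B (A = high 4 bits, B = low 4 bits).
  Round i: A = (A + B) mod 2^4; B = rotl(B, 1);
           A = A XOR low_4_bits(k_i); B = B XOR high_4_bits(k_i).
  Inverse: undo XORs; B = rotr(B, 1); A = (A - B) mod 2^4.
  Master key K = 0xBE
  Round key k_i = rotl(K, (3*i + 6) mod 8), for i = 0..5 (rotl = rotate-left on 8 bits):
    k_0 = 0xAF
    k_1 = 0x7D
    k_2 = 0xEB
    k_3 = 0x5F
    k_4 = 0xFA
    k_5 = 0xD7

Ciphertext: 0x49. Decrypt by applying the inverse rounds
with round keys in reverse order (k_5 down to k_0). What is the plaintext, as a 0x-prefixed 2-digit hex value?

s_0 = ciphertext = 0x49
s_1 = InvRound(s_0, k_5) = 0x12
s_2 = InvRound(s_1, k_4) = 0xDE
s_3 = InvRound(s_2, k_3) = 0x5D
s_4 = InvRound(s_3, k_2) = 0x59
s_5 = InvRound(s_4, k_1) = 0x17
s_6 = InvRound(s_5, k_0) = 0x0E

0x0E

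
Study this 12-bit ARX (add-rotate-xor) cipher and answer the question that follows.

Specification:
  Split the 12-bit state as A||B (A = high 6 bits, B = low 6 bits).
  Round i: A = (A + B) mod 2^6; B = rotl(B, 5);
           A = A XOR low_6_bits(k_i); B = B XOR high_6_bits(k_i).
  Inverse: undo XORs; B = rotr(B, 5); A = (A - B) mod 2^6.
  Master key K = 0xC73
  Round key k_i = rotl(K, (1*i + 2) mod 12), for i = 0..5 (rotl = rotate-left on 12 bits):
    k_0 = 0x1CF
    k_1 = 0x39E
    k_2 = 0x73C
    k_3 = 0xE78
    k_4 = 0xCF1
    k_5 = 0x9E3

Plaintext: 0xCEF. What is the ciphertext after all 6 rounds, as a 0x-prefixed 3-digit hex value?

0x0BA

s_0 = plaintext = 0xCEF
s_1 = Round(s_0, k_0) = 0xB70
s_2 = Round(s_1, k_1) = 0x0D6
s_3 = Round(s_2, k_2) = 0x957
s_4 = Round(s_3, k_3) = 0x112
s_5 = Round(s_4, k_4) = 0x9FA
s_6 = Round(s_5, k_5) = 0x0BA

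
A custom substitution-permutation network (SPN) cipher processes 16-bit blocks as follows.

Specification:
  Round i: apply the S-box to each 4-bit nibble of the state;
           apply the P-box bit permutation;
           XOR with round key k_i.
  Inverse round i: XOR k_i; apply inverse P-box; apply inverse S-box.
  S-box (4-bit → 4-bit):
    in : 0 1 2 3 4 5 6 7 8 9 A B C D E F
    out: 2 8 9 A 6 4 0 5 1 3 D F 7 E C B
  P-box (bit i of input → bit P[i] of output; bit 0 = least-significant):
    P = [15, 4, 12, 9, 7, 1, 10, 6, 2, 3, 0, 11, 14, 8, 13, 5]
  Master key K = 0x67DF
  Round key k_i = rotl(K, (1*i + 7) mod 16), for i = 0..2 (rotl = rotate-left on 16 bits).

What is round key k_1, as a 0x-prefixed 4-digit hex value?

0xDF67

K = 0x67DF
k_0 = rotl(K, (1*0+7) mod 16) = rotl(K, 7) = 0xEFB3
k_1 = rotl(K, (1*1+7) mod 16) = rotl(K, 8) = 0xDF67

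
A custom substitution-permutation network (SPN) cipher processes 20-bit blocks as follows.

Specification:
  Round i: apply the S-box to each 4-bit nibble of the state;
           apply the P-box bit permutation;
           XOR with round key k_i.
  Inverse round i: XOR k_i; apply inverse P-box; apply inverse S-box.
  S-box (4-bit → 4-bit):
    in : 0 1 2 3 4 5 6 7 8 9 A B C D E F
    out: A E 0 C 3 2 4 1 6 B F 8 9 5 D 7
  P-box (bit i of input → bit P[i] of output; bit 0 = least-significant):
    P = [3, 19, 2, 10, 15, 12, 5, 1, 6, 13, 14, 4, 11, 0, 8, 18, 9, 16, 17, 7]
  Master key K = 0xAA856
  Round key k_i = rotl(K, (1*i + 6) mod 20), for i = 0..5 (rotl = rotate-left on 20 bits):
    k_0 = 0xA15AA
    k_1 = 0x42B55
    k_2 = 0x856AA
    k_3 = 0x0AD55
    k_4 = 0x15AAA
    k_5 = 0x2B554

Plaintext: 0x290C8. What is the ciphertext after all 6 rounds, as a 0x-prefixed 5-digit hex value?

s_0 = plaintext = 0x290C8
s_1 = Round(s_0, k_0) = 0x6BDBD
s_2 = Round(s_1, k_1) = 0x26B1B
s_3 = Round(s_2, k_2) = 0x84398
s_4 = Round(s_3, k_3) = 0xB7542
s_5 = Round(s_4, k_4) = 0x1E22A
s_6 = Round(s_5, k_5) = 0xDB8D8

0xDB8D8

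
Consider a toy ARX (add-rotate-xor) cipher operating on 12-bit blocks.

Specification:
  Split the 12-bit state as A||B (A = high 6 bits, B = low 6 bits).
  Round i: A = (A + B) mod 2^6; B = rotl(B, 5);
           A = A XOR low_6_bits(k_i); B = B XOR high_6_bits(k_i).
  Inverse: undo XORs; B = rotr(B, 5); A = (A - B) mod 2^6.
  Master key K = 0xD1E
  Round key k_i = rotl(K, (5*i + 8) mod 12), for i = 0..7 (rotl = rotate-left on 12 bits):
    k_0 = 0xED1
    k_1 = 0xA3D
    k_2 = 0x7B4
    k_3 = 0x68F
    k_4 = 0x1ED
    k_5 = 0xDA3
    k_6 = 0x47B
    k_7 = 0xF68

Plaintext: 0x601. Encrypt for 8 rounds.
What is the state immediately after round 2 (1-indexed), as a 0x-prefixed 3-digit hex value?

0x785

s_0 = plaintext = 0x601
s_1 = Round(s_0, k_0) = 0x21B
s_2 = Round(s_1, k_1) = 0x785
s_3 = Round(s_2, k_2) = 0x5FC
s_4 = Round(s_3, k_3) = 0x704
s_5 = Round(s_4, k_4) = 0x345
s_6 = Round(s_5, k_5) = 0xC54
s_7 = Round(s_6, k_6) = 0xF9B
s_8 = Round(s_7, k_7) = 0xC50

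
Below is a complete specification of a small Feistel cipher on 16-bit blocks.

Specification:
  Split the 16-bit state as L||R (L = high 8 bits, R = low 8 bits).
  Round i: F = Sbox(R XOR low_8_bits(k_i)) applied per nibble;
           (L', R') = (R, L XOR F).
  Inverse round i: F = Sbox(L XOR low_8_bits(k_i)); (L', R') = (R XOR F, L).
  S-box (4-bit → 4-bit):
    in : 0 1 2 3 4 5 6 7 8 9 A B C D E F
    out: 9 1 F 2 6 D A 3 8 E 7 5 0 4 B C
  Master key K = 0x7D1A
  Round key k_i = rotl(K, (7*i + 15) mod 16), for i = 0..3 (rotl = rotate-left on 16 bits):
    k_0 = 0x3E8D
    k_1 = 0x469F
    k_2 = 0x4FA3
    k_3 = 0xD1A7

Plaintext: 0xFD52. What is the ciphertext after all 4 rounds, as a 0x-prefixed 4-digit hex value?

s_0 = plaintext = 0xFD52
s_1 = Round(s_0, k_0) = 0x52B1
s_2 = Round(s_1, k_1) = 0xB1A9
s_3 = Round(s_2, k_2) = 0xA926
s_4 = Round(s_3, k_3) = 0x2628

0x2628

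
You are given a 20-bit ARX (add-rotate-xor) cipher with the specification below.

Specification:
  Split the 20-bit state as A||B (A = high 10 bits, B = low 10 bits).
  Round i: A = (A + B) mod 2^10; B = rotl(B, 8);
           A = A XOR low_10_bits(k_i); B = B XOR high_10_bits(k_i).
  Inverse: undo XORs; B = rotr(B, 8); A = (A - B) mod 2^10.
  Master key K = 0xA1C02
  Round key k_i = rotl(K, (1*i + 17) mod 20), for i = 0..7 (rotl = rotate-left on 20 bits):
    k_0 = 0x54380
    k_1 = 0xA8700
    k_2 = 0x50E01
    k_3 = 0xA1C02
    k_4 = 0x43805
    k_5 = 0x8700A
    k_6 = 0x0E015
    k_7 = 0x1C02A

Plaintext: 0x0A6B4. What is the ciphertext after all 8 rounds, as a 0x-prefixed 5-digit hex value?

s_0 = plaintext = 0x0A6B4
s_1 = Round(s_0, k_0) = 0x575FD
s_2 = Round(s_1, k_1) = 0x16BDE
s_3 = Round(s_2, k_2) = 0x8E7B4
s_4 = Round(s_3, k_3) = 0x7BE6A
s_5 = Round(s_4, k_4) = 0x17394
s_6 = Round(s_5, k_5) = 0xFEAF9
s_7 = Round(s_6, k_6) = 0xB9986
s_8 = Round(s_7, k_7) = 0x11A11

0x11A11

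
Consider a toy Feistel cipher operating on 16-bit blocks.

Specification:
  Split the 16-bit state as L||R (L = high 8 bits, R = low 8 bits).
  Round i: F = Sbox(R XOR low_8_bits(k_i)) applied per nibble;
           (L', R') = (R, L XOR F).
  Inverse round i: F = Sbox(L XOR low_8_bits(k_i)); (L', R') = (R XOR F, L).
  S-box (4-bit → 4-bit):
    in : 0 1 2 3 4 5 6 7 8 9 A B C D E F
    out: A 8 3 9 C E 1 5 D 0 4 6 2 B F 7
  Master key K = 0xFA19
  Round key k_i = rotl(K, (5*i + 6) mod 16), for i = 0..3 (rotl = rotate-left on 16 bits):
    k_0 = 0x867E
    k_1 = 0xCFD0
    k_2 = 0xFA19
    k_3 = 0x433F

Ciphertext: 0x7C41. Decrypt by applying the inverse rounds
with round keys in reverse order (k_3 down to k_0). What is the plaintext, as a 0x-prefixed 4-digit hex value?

0x10C4

s_0 = ciphertext = 0x7C41
s_1 = InvRound(s_0, k_3) = 0x887C
s_2 = InvRound(s_1, k_2) = 0x7488
s_3 = InvRound(s_2, k_1) = 0xC474
s_4 = InvRound(s_3, k_0) = 0x10C4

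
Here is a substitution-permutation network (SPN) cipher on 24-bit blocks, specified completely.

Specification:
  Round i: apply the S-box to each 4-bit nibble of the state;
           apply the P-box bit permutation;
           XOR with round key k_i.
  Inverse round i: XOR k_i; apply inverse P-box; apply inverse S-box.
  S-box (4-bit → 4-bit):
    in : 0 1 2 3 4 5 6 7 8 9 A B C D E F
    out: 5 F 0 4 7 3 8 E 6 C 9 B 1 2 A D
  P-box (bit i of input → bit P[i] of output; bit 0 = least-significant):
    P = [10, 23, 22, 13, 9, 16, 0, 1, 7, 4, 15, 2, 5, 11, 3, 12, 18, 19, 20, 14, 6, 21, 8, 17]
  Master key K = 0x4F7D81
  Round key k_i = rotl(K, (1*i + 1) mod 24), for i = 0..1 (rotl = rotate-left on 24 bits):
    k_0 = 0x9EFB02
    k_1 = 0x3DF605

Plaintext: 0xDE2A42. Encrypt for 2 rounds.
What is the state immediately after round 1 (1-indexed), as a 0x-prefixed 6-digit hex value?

0xB7B987

s_0 = plaintext = 0xDE2A42
s_1 = Round(s_0, k_0) = 0xB7B987
s_2 = Round(s_1, k_1) = 0xC60E60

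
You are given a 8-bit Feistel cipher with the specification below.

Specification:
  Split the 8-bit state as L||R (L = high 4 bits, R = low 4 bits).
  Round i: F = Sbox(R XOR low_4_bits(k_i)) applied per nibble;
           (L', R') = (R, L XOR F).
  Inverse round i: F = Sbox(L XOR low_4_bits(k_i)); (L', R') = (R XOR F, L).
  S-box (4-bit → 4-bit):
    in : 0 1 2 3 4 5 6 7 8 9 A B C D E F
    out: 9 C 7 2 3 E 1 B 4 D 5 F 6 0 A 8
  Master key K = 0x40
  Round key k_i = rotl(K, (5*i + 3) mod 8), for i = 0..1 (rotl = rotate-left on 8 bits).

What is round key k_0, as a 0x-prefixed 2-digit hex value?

K = 0x40
k_0 = rotl(K, (5*0+3) mod 8) = rotl(K, 3) = 0x02

0x02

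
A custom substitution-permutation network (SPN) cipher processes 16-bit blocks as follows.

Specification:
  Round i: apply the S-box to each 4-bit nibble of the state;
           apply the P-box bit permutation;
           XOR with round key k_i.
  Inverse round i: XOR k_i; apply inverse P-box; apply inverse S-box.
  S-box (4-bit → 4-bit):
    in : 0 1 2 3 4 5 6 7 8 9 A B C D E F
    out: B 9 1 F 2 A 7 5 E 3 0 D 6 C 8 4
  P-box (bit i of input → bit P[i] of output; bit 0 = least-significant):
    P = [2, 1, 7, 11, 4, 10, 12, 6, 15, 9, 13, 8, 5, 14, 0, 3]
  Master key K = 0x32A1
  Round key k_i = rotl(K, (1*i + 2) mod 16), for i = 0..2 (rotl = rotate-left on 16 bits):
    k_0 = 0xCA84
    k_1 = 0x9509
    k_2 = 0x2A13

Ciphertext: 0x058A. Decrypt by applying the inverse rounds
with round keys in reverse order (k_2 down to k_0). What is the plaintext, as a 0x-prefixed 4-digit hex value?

0xD299

s_0 = ciphertext = 0x058A
s_1 = InvRound(s_0, k_2) = 0xD89D
s_2 = InvRound(s_1, k_1) = 0x4E9B
s_3 = InvRound(s_2, k_0) = 0xD299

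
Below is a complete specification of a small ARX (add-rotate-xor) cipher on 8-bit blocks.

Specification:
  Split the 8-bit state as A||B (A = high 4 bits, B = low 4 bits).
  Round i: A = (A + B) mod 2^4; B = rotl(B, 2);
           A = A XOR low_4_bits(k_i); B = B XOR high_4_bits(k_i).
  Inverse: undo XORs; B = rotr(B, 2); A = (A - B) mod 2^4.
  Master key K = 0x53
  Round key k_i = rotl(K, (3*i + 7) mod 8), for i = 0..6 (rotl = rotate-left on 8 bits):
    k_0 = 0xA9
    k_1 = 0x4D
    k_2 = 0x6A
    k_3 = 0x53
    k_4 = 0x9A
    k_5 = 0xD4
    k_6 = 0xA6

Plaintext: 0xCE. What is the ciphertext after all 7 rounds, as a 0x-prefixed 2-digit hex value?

s_0 = plaintext = 0xCE
s_1 = Round(s_0, k_0) = 0x31
s_2 = Round(s_1, k_1) = 0x90
s_3 = Round(s_2, k_2) = 0x36
s_4 = Round(s_3, k_3) = 0xAC
s_5 = Round(s_4, k_4) = 0xCA
s_6 = Round(s_5, k_5) = 0x27
s_7 = Round(s_6, k_6) = 0xF7

0xF7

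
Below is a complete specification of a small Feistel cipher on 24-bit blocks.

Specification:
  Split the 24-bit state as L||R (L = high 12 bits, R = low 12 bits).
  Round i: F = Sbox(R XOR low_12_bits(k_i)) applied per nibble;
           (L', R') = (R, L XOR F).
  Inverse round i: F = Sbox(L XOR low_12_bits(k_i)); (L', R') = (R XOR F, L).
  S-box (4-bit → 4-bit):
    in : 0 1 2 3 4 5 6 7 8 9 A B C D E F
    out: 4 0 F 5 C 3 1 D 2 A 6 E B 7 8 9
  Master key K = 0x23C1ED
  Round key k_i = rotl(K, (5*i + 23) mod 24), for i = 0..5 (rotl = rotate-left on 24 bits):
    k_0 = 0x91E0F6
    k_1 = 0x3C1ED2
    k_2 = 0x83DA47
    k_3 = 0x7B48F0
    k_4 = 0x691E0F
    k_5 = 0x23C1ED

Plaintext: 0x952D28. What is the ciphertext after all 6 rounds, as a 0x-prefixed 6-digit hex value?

0x462F54

s_0 = plaintext = 0x952D28
s_1 = Round(s_0, k_0) = 0xD28E2A
s_2 = Round(s_1, k_1) = 0xE2A9BA
s_3 = Round(s_2, k_2) = 0x9BABBD
s_4 = Round(s_3, k_3) = 0xBBDC7D
s_5 = Round(s_4, k_4) = 0xC7D462
s_6 = Round(s_5, k_5) = 0x462F54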